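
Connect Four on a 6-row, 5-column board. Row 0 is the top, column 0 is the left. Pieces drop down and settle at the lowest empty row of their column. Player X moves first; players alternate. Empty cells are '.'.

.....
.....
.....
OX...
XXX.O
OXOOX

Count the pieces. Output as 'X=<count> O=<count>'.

X=6 O=5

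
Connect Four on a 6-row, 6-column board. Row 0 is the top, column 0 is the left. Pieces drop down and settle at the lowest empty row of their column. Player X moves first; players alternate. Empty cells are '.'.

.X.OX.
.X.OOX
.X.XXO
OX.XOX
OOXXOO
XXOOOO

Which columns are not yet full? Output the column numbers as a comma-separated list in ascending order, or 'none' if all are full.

col 0: top cell = '.' → open
col 1: top cell = 'X' → FULL
col 2: top cell = '.' → open
col 3: top cell = 'O' → FULL
col 4: top cell = 'X' → FULL
col 5: top cell = '.' → open

Answer: 0,2,5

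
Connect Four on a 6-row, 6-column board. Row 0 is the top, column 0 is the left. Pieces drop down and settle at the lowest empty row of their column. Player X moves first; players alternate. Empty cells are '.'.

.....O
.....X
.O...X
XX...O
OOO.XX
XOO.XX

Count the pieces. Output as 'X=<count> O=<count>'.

X=9 O=8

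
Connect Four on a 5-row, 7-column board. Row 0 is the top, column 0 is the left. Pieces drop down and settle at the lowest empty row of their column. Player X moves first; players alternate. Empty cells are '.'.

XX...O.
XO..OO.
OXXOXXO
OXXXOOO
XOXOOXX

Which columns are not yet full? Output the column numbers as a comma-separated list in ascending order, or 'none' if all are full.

Answer: 2,3,4,6

Derivation:
col 0: top cell = 'X' → FULL
col 1: top cell = 'X' → FULL
col 2: top cell = '.' → open
col 3: top cell = '.' → open
col 4: top cell = '.' → open
col 5: top cell = 'O' → FULL
col 6: top cell = '.' → open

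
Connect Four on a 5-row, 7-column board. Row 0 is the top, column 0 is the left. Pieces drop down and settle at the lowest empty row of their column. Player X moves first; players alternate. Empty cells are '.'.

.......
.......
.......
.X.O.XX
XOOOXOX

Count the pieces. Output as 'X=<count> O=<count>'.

X=6 O=5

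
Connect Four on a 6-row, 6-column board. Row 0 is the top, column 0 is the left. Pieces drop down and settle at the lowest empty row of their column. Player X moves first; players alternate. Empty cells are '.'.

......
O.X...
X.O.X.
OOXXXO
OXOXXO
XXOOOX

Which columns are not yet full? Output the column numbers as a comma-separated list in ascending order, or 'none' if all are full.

Answer: 0,1,2,3,4,5

Derivation:
col 0: top cell = '.' → open
col 1: top cell = '.' → open
col 2: top cell = '.' → open
col 3: top cell = '.' → open
col 4: top cell = '.' → open
col 5: top cell = '.' → open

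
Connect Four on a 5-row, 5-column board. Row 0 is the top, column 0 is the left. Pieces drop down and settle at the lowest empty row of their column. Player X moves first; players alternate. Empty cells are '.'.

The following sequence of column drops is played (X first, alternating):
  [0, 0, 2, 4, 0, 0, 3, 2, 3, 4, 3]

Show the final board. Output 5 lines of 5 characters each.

Move 1: X drops in col 0, lands at row 4
Move 2: O drops in col 0, lands at row 3
Move 3: X drops in col 2, lands at row 4
Move 4: O drops in col 4, lands at row 4
Move 5: X drops in col 0, lands at row 2
Move 6: O drops in col 0, lands at row 1
Move 7: X drops in col 3, lands at row 4
Move 8: O drops in col 2, lands at row 3
Move 9: X drops in col 3, lands at row 3
Move 10: O drops in col 4, lands at row 3
Move 11: X drops in col 3, lands at row 2

Answer: .....
O....
X..X.
O.OXO
X.XXO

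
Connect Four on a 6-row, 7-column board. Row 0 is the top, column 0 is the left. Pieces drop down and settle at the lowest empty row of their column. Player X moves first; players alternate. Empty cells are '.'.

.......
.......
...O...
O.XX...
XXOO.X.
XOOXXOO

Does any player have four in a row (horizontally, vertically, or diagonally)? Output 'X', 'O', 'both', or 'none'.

none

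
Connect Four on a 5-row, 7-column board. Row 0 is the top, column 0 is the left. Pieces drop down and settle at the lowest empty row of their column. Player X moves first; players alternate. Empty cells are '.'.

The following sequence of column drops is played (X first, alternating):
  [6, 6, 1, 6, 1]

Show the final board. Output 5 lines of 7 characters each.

Answer: .......
.......
......O
.X....O
.X....X

Derivation:
Move 1: X drops in col 6, lands at row 4
Move 2: O drops in col 6, lands at row 3
Move 3: X drops in col 1, lands at row 4
Move 4: O drops in col 6, lands at row 2
Move 5: X drops in col 1, lands at row 3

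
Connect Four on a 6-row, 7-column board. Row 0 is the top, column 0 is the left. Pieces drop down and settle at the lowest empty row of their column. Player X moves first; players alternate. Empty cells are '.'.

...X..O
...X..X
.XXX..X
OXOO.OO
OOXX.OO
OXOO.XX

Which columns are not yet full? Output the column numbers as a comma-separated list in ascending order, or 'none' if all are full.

col 0: top cell = '.' → open
col 1: top cell = '.' → open
col 2: top cell = '.' → open
col 3: top cell = 'X' → FULL
col 4: top cell = '.' → open
col 5: top cell = '.' → open
col 6: top cell = 'O' → FULL

Answer: 0,1,2,4,5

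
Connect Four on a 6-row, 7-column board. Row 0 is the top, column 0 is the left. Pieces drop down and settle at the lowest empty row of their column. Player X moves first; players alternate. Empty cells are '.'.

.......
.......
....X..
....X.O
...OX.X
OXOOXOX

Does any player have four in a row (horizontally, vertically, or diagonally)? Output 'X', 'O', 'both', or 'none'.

X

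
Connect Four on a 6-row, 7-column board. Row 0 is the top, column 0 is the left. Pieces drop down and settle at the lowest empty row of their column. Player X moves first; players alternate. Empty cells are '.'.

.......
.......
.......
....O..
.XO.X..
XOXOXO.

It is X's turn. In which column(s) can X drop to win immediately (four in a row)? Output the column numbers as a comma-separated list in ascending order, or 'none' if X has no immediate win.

col 0: drop X → no win
col 1: drop X → no win
col 2: drop X → no win
col 3: drop X → no win
col 4: drop X → no win
col 5: drop X → no win
col 6: drop X → no win

Answer: none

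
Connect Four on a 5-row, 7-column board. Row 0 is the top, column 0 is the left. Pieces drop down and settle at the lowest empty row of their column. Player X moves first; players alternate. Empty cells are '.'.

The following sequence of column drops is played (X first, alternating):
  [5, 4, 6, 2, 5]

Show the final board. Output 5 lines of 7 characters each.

Answer: .......
.......
.......
.....X.
..O.OXX

Derivation:
Move 1: X drops in col 5, lands at row 4
Move 2: O drops in col 4, lands at row 4
Move 3: X drops in col 6, lands at row 4
Move 4: O drops in col 2, lands at row 4
Move 5: X drops in col 5, lands at row 3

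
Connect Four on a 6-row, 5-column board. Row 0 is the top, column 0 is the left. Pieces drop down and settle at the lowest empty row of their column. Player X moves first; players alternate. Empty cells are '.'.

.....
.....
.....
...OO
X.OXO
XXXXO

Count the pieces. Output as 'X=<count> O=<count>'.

X=6 O=5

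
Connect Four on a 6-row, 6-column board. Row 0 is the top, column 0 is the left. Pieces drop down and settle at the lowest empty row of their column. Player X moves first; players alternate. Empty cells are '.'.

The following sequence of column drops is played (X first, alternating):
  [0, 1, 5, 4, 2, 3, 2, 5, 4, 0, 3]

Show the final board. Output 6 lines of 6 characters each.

Answer: ......
......
......
......
O.XXXO
XOXOOX

Derivation:
Move 1: X drops in col 0, lands at row 5
Move 2: O drops in col 1, lands at row 5
Move 3: X drops in col 5, lands at row 5
Move 4: O drops in col 4, lands at row 5
Move 5: X drops in col 2, lands at row 5
Move 6: O drops in col 3, lands at row 5
Move 7: X drops in col 2, lands at row 4
Move 8: O drops in col 5, lands at row 4
Move 9: X drops in col 4, lands at row 4
Move 10: O drops in col 0, lands at row 4
Move 11: X drops in col 3, lands at row 4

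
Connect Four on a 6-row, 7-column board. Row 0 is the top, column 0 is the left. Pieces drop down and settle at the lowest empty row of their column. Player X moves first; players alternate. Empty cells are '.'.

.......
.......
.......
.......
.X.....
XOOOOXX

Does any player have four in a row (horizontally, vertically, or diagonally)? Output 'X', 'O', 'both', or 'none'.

O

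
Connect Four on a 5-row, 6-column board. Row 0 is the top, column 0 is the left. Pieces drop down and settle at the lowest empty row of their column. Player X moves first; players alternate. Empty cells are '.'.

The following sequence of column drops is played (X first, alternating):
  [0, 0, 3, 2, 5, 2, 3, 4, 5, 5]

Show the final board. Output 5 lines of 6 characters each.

Move 1: X drops in col 0, lands at row 4
Move 2: O drops in col 0, lands at row 3
Move 3: X drops in col 3, lands at row 4
Move 4: O drops in col 2, lands at row 4
Move 5: X drops in col 5, lands at row 4
Move 6: O drops in col 2, lands at row 3
Move 7: X drops in col 3, lands at row 3
Move 8: O drops in col 4, lands at row 4
Move 9: X drops in col 5, lands at row 3
Move 10: O drops in col 5, lands at row 2

Answer: ......
......
.....O
O.OX.X
X.OXOX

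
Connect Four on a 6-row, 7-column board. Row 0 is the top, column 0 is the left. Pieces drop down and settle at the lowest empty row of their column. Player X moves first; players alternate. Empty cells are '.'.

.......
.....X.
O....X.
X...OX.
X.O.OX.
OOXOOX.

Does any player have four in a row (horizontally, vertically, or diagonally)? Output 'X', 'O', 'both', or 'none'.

X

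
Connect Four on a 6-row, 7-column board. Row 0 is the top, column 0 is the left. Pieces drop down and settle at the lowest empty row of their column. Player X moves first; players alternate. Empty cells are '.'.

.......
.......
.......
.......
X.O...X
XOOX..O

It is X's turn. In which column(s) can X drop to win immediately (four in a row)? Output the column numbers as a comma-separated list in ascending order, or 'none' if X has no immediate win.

col 0: drop X → no win
col 1: drop X → no win
col 2: drop X → no win
col 3: drop X → no win
col 4: drop X → no win
col 5: drop X → no win
col 6: drop X → no win

Answer: none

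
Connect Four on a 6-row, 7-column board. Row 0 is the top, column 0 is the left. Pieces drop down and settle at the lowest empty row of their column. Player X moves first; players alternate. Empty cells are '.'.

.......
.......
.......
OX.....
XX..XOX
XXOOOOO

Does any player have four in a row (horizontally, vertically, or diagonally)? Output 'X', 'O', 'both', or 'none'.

O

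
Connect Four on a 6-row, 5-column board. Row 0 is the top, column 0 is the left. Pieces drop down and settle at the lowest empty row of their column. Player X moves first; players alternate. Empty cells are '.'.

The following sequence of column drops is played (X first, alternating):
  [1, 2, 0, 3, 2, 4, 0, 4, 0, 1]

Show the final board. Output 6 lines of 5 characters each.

Answer: .....
.....
.....
X....
XOX.O
XXOOO

Derivation:
Move 1: X drops in col 1, lands at row 5
Move 2: O drops in col 2, lands at row 5
Move 3: X drops in col 0, lands at row 5
Move 4: O drops in col 3, lands at row 5
Move 5: X drops in col 2, lands at row 4
Move 6: O drops in col 4, lands at row 5
Move 7: X drops in col 0, lands at row 4
Move 8: O drops in col 4, lands at row 4
Move 9: X drops in col 0, lands at row 3
Move 10: O drops in col 1, lands at row 4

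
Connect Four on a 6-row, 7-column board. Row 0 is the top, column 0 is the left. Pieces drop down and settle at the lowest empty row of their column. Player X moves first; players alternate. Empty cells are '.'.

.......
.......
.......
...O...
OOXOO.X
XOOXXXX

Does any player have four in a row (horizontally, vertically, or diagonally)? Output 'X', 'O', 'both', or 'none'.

X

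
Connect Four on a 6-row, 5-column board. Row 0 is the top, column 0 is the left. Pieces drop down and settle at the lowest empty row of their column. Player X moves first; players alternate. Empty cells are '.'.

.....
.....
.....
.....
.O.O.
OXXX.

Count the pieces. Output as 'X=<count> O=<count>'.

X=3 O=3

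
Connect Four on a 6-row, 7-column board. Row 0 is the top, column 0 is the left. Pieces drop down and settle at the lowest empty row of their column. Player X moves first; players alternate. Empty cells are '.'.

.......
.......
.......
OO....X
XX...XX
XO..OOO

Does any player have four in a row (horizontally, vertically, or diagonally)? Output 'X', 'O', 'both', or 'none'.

none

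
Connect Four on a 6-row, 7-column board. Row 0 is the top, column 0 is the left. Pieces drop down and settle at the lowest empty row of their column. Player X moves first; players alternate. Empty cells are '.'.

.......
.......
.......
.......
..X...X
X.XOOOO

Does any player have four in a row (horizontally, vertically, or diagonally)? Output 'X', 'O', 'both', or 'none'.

O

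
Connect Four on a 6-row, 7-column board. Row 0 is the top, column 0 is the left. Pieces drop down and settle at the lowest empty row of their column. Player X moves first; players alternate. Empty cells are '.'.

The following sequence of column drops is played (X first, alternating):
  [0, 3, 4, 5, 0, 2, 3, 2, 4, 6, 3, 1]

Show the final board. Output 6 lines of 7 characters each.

Answer: .......
.......
.......
...X...
X.OXX..
XOOOXOO

Derivation:
Move 1: X drops in col 0, lands at row 5
Move 2: O drops in col 3, lands at row 5
Move 3: X drops in col 4, lands at row 5
Move 4: O drops in col 5, lands at row 5
Move 5: X drops in col 0, lands at row 4
Move 6: O drops in col 2, lands at row 5
Move 7: X drops in col 3, lands at row 4
Move 8: O drops in col 2, lands at row 4
Move 9: X drops in col 4, lands at row 4
Move 10: O drops in col 6, lands at row 5
Move 11: X drops in col 3, lands at row 3
Move 12: O drops in col 1, lands at row 5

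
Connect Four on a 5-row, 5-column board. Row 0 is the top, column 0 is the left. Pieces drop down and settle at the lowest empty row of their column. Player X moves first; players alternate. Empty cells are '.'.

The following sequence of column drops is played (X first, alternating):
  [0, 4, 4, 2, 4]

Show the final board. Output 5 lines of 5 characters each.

Answer: .....
.....
....X
....X
X.O.O

Derivation:
Move 1: X drops in col 0, lands at row 4
Move 2: O drops in col 4, lands at row 4
Move 3: X drops in col 4, lands at row 3
Move 4: O drops in col 2, lands at row 4
Move 5: X drops in col 4, lands at row 2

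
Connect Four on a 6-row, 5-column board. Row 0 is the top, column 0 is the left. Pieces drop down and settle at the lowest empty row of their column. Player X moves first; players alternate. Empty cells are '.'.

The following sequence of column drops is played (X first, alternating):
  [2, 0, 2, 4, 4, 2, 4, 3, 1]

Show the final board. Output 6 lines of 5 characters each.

Answer: .....
.....
.....
..O.X
..X.X
OXXOO

Derivation:
Move 1: X drops in col 2, lands at row 5
Move 2: O drops in col 0, lands at row 5
Move 3: X drops in col 2, lands at row 4
Move 4: O drops in col 4, lands at row 5
Move 5: X drops in col 4, lands at row 4
Move 6: O drops in col 2, lands at row 3
Move 7: X drops in col 4, lands at row 3
Move 8: O drops in col 3, lands at row 5
Move 9: X drops in col 1, lands at row 5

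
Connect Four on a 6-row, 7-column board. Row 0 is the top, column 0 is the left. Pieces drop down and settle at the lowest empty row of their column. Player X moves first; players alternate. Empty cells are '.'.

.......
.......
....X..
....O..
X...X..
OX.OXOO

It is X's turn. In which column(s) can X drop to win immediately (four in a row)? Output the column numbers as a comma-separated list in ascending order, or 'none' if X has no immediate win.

col 0: drop X → no win
col 1: drop X → no win
col 2: drop X → no win
col 3: drop X → no win
col 4: drop X → no win
col 5: drop X → no win
col 6: drop X → no win

Answer: none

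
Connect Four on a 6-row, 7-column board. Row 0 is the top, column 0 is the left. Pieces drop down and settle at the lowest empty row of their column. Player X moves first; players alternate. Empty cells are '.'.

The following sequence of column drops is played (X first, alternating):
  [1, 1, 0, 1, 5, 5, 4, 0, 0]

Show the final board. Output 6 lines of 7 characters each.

Answer: .......
.......
.......
XO.....
OO...O.
XX..XX.

Derivation:
Move 1: X drops in col 1, lands at row 5
Move 2: O drops in col 1, lands at row 4
Move 3: X drops in col 0, lands at row 5
Move 4: O drops in col 1, lands at row 3
Move 5: X drops in col 5, lands at row 5
Move 6: O drops in col 5, lands at row 4
Move 7: X drops in col 4, lands at row 5
Move 8: O drops in col 0, lands at row 4
Move 9: X drops in col 0, lands at row 3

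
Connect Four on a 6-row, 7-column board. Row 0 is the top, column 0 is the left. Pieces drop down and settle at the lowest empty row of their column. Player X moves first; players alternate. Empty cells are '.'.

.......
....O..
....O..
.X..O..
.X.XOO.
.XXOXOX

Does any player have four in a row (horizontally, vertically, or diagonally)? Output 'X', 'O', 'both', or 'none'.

O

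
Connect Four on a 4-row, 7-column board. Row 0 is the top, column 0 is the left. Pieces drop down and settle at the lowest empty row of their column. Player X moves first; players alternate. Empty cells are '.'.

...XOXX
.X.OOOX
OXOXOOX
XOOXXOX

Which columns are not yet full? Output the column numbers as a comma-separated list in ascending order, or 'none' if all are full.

col 0: top cell = '.' → open
col 1: top cell = '.' → open
col 2: top cell = '.' → open
col 3: top cell = 'X' → FULL
col 4: top cell = 'O' → FULL
col 5: top cell = 'X' → FULL
col 6: top cell = 'X' → FULL

Answer: 0,1,2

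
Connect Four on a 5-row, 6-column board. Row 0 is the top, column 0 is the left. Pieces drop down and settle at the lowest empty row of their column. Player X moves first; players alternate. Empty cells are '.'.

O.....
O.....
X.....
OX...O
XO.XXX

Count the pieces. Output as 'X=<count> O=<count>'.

X=6 O=5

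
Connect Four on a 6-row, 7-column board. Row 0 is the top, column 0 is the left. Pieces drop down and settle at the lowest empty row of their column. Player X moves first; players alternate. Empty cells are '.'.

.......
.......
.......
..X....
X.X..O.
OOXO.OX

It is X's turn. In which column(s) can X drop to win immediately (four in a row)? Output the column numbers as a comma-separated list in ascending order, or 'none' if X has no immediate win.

col 0: drop X → no win
col 1: drop X → no win
col 2: drop X → WIN!
col 3: drop X → no win
col 4: drop X → no win
col 5: drop X → no win
col 6: drop X → no win

Answer: 2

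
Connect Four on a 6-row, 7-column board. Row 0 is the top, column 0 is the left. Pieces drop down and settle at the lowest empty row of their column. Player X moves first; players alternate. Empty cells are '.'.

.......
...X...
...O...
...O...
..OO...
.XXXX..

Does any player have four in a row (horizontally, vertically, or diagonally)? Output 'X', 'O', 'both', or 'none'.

X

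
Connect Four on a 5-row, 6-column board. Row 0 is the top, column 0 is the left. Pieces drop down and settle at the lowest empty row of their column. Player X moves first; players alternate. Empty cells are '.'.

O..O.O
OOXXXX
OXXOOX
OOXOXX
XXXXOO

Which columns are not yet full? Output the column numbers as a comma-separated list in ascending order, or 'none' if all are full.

col 0: top cell = 'O' → FULL
col 1: top cell = '.' → open
col 2: top cell = '.' → open
col 3: top cell = 'O' → FULL
col 4: top cell = '.' → open
col 5: top cell = 'O' → FULL

Answer: 1,2,4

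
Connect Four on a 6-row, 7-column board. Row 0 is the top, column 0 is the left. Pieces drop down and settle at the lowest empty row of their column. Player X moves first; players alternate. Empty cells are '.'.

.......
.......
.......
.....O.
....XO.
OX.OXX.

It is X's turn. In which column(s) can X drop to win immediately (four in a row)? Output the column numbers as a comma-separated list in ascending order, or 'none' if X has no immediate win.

col 0: drop X → no win
col 1: drop X → no win
col 2: drop X → no win
col 3: drop X → no win
col 4: drop X → no win
col 5: drop X → no win
col 6: drop X → no win

Answer: none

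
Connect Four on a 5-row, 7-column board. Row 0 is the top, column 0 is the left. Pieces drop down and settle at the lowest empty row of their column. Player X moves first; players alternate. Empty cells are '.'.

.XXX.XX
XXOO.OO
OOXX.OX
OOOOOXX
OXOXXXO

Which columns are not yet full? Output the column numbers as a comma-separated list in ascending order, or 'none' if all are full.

Answer: 0,4

Derivation:
col 0: top cell = '.' → open
col 1: top cell = 'X' → FULL
col 2: top cell = 'X' → FULL
col 3: top cell = 'X' → FULL
col 4: top cell = '.' → open
col 5: top cell = 'X' → FULL
col 6: top cell = 'X' → FULL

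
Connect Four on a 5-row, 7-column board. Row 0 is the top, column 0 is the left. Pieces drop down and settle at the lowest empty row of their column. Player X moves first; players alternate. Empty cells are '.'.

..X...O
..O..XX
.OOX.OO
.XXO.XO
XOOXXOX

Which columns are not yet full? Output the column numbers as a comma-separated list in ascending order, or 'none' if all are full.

col 0: top cell = '.' → open
col 1: top cell = '.' → open
col 2: top cell = 'X' → FULL
col 3: top cell = '.' → open
col 4: top cell = '.' → open
col 5: top cell = '.' → open
col 6: top cell = 'O' → FULL

Answer: 0,1,3,4,5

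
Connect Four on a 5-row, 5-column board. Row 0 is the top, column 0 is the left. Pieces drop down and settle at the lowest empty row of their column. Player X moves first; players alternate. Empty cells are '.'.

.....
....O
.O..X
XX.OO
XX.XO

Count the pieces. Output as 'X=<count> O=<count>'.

X=6 O=5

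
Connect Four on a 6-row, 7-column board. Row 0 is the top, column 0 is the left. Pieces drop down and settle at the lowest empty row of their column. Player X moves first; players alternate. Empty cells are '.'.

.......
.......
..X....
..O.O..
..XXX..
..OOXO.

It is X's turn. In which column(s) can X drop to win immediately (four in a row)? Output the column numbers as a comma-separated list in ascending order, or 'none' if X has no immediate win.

col 0: drop X → no win
col 1: drop X → no win
col 2: drop X → no win
col 3: drop X → no win
col 4: drop X → no win
col 5: drop X → WIN!
col 6: drop X → no win

Answer: 5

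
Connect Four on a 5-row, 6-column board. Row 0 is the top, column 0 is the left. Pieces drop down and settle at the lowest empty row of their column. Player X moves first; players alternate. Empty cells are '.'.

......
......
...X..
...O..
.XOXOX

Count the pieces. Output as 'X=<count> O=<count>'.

X=4 O=3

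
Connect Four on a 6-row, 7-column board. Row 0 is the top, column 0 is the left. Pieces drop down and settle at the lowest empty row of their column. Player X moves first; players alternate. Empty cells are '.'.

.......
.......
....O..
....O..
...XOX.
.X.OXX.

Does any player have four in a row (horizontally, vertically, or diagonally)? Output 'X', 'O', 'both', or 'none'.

none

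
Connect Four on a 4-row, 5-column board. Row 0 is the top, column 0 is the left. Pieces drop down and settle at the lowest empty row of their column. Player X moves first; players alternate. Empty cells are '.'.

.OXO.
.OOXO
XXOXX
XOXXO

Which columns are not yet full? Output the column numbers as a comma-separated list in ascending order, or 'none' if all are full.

Answer: 0,4

Derivation:
col 0: top cell = '.' → open
col 1: top cell = 'O' → FULL
col 2: top cell = 'X' → FULL
col 3: top cell = 'O' → FULL
col 4: top cell = '.' → open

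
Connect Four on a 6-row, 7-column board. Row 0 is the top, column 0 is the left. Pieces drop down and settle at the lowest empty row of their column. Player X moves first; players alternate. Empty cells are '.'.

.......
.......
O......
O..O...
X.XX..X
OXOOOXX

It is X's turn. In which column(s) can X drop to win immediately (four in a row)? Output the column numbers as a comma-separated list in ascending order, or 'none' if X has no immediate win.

col 0: drop X → no win
col 1: drop X → WIN!
col 2: drop X → no win
col 3: drop X → no win
col 4: drop X → no win
col 5: drop X → no win
col 6: drop X → no win

Answer: 1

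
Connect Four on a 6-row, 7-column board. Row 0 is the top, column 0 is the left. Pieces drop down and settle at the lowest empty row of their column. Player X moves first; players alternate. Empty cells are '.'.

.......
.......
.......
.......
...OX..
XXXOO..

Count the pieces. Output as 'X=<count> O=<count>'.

X=4 O=3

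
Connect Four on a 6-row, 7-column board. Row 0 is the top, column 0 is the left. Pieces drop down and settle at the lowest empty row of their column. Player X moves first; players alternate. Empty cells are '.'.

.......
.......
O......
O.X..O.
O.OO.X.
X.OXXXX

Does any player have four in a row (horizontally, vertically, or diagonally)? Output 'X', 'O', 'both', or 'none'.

X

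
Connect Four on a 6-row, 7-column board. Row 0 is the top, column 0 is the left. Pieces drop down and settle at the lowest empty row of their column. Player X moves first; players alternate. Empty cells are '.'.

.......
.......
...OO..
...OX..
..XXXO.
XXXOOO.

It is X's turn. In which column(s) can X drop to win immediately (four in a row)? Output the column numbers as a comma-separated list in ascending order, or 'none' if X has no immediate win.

Answer: 1

Derivation:
col 0: drop X → no win
col 1: drop X → WIN!
col 2: drop X → no win
col 3: drop X → no win
col 4: drop X → no win
col 5: drop X → no win
col 6: drop X → no win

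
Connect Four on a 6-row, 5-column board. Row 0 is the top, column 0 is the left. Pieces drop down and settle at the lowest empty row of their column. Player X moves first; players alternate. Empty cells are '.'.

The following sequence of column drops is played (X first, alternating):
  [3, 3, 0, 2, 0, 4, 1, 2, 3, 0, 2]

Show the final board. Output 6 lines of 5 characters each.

Answer: .....
.....
.....
O.XX.
X.OO.
XXOXO

Derivation:
Move 1: X drops in col 3, lands at row 5
Move 2: O drops in col 3, lands at row 4
Move 3: X drops in col 0, lands at row 5
Move 4: O drops in col 2, lands at row 5
Move 5: X drops in col 0, lands at row 4
Move 6: O drops in col 4, lands at row 5
Move 7: X drops in col 1, lands at row 5
Move 8: O drops in col 2, lands at row 4
Move 9: X drops in col 3, lands at row 3
Move 10: O drops in col 0, lands at row 3
Move 11: X drops in col 2, lands at row 3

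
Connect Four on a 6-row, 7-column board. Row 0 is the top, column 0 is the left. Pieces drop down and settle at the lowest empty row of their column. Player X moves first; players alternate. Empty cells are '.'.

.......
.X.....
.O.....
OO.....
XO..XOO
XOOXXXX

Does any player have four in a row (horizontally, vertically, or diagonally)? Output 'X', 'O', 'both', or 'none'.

both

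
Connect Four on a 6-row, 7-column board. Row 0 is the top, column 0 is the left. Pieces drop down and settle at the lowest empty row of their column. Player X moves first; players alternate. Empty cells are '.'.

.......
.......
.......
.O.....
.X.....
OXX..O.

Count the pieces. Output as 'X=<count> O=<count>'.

X=3 O=3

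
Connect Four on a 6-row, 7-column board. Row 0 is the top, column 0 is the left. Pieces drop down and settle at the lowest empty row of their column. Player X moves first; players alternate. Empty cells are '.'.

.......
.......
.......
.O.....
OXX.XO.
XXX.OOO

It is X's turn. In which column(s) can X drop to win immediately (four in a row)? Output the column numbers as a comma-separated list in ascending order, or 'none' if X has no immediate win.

Answer: 3

Derivation:
col 0: drop X → no win
col 1: drop X → no win
col 2: drop X → no win
col 3: drop X → WIN!
col 4: drop X → no win
col 5: drop X → no win
col 6: drop X → no win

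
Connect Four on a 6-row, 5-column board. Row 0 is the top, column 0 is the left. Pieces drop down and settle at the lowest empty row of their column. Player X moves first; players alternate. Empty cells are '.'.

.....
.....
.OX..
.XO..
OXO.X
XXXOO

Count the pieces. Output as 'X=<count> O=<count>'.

X=7 O=6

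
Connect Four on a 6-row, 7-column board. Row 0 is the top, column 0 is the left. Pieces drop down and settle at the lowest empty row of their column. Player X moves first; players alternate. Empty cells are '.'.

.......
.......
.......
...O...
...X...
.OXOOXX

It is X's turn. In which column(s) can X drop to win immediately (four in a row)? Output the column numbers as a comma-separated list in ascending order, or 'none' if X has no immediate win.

Answer: none

Derivation:
col 0: drop X → no win
col 1: drop X → no win
col 2: drop X → no win
col 3: drop X → no win
col 4: drop X → no win
col 5: drop X → no win
col 6: drop X → no win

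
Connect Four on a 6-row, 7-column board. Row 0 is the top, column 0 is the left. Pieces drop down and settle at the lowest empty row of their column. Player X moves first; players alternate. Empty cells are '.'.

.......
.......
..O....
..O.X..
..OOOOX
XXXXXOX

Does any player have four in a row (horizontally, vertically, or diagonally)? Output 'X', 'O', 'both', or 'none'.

both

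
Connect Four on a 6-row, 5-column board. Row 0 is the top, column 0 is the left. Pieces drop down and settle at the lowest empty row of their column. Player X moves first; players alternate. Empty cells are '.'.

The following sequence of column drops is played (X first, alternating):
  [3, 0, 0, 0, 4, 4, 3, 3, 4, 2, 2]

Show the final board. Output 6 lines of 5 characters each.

Answer: .....
.....
.....
O..OX
X.XXO
O.OXX

Derivation:
Move 1: X drops in col 3, lands at row 5
Move 2: O drops in col 0, lands at row 5
Move 3: X drops in col 0, lands at row 4
Move 4: O drops in col 0, lands at row 3
Move 5: X drops in col 4, lands at row 5
Move 6: O drops in col 4, lands at row 4
Move 7: X drops in col 3, lands at row 4
Move 8: O drops in col 3, lands at row 3
Move 9: X drops in col 4, lands at row 3
Move 10: O drops in col 2, lands at row 5
Move 11: X drops in col 2, lands at row 4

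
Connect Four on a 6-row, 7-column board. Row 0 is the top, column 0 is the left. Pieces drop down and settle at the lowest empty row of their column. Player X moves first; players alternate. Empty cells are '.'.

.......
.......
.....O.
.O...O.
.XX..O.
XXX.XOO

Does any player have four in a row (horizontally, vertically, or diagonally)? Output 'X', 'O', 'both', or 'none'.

O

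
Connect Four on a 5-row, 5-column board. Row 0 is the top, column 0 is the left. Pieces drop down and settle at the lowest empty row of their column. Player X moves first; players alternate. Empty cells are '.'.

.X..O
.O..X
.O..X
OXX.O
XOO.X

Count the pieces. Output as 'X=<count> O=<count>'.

X=7 O=7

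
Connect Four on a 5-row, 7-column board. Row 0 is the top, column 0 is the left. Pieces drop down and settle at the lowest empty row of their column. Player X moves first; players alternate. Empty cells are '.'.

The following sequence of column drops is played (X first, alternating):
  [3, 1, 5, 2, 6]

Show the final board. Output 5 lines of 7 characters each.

Answer: .......
.......
.......
.......
.OOX.XX

Derivation:
Move 1: X drops in col 3, lands at row 4
Move 2: O drops in col 1, lands at row 4
Move 3: X drops in col 5, lands at row 4
Move 4: O drops in col 2, lands at row 4
Move 5: X drops in col 6, lands at row 4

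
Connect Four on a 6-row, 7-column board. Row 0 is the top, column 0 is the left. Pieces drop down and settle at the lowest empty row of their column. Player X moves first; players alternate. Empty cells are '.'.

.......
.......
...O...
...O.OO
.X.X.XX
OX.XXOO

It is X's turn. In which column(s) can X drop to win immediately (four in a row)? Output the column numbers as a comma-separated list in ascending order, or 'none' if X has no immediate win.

Answer: 2,4

Derivation:
col 0: drop X → no win
col 1: drop X → no win
col 2: drop X → WIN!
col 3: drop X → no win
col 4: drop X → WIN!
col 5: drop X → no win
col 6: drop X → no win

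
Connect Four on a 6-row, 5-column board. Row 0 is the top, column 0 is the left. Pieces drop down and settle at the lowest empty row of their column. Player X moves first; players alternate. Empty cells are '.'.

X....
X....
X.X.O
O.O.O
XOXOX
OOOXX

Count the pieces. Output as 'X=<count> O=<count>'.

X=9 O=9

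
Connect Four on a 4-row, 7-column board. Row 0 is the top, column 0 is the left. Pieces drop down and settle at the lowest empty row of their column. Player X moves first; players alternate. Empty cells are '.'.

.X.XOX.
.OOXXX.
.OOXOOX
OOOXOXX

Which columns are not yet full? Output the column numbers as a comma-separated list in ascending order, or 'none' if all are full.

col 0: top cell = '.' → open
col 1: top cell = 'X' → FULL
col 2: top cell = '.' → open
col 3: top cell = 'X' → FULL
col 4: top cell = 'O' → FULL
col 5: top cell = 'X' → FULL
col 6: top cell = '.' → open

Answer: 0,2,6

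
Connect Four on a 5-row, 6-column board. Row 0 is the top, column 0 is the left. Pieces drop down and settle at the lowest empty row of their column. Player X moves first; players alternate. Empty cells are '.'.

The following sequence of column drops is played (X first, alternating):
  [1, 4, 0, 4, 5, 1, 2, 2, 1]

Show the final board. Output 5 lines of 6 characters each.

Move 1: X drops in col 1, lands at row 4
Move 2: O drops in col 4, lands at row 4
Move 3: X drops in col 0, lands at row 4
Move 4: O drops in col 4, lands at row 3
Move 5: X drops in col 5, lands at row 4
Move 6: O drops in col 1, lands at row 3
Move 7: X drops in col 2, lands at row 4
Move 8: O drops in col 2, lands at row 3
Move 9: X drops in col 1, lands at row 2

Answer: ......
......
.X....
.OO.O.
XXX.OX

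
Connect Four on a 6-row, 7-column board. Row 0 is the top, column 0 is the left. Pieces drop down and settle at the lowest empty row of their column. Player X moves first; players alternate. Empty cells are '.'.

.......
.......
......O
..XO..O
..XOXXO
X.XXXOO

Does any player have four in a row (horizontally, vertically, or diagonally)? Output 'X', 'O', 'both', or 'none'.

O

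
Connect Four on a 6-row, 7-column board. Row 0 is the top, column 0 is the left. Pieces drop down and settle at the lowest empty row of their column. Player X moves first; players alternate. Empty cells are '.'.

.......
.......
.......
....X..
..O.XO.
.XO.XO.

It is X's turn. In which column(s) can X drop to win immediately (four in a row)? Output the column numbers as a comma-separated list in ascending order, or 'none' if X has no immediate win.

Answer: 4

Derivation:
col 0: drop X → no win
col 1: drop X → no win
col 2: drop X → no win
col 3: drop X → no win
col 4: drop X → WIN!
col 5: drop X → no win
col 6: drop X → no win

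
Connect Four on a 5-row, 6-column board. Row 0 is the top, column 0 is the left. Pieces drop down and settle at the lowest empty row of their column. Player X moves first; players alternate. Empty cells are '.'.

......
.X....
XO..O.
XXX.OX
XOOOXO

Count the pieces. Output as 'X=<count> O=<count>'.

X=8 O=7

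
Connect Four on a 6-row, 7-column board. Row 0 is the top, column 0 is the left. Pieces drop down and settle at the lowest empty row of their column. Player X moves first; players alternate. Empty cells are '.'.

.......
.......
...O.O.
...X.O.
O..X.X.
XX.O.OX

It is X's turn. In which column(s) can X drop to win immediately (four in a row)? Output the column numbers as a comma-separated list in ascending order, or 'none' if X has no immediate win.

Answer: none

Derivation:
col 0: drop X → no win
col 1: drop X → no win
col 2: drop X → no win
col 3: drop X → no win
col 4: drop X → no win
col 5: drop X → no win
col 6: drop X → no win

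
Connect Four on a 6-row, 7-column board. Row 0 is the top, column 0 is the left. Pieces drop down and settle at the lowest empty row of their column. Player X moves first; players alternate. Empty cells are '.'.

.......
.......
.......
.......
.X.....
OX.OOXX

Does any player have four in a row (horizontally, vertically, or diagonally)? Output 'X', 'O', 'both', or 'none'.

none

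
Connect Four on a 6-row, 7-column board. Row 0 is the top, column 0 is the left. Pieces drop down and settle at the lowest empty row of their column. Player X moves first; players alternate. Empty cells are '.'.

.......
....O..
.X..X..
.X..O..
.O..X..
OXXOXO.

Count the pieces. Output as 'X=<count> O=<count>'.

X=7 O=6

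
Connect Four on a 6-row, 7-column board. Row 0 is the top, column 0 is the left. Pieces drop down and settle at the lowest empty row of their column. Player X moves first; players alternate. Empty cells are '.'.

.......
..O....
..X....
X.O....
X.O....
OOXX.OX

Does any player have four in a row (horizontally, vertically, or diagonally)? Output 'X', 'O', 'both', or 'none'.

none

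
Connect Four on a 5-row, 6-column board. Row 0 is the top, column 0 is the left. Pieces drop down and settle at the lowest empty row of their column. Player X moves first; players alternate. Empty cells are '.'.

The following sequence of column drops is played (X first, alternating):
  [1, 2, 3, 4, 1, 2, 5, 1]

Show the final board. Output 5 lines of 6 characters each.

Answer: ......
......
.O....
.XO...
.XOXOX

Derivation:
Move 1: X drops in col 1, lands at row 4
Move 2: O drops in col 2, lands at row 4
Move 3: X drops in col 3, lands at row 4
Move 4: O drops in col 4, lands at row 4
Move 5: X drops in col 1, lands at row 3
Move 6: O drops in col 2, lands at row 3
Move 7: X drops in col 5, lands at row 4
Move 8: O drops in col 1, lands at row 2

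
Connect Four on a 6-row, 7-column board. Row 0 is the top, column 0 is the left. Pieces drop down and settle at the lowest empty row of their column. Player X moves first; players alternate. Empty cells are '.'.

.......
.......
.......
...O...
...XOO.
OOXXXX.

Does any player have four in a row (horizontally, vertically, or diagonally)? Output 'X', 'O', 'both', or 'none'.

X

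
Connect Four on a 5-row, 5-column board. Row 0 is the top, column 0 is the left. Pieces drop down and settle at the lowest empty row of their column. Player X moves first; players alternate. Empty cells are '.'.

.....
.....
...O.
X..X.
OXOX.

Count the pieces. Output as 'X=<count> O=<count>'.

X=4 O=3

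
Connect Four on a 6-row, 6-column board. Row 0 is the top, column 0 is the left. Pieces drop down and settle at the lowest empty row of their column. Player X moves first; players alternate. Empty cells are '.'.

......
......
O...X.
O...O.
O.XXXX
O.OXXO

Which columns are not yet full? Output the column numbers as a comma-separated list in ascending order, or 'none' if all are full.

col 0: top cell = '.' → open
col 1: top cell = '.' → open
col 2: top cell = '.' → open
col 3: top cell = '.' → open
col 4: top cell = '.' → open
col 5: top cell = '.' → open

Answer: 0,1,2,3,4,5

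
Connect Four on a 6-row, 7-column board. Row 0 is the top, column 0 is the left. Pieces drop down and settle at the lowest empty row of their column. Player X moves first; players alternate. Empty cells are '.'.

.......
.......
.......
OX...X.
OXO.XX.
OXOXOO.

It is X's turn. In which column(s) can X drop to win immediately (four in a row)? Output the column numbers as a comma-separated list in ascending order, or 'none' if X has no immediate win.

Answer: 1

Derivation:
col 0: drop X → no win
col 1: drop X → WIN!
col 2: drop X → no win
col 3: drop X → no win
col 4: drop X → no win
col 5: drop X → no win
col 6: drop X → no win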